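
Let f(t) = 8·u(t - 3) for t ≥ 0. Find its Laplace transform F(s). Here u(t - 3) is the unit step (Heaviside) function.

By the second shifting theorem, L{u(t - c)·g(t - c)} = e^(-cs)·G(s) with c = 3 and G(s) = L{g(t)}.
L{8} = 8/s.

F(s) = 8*exp(-3*s)/s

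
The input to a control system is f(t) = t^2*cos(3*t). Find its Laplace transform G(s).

L{cos(3t)} = s/(s^2 + 9).
Then apply L{t^2·g(t)} = (-1)^2 d^2/ds^2[H(s)] with H(s) = s/(s^2 + 9):
differentiating 2 times and applying the sign gives 2*s*(s^2 - 27)/(s^2 + 9)^3.

G(s) = 2*s*(s^2 - 27)/(s^2 + 9)^3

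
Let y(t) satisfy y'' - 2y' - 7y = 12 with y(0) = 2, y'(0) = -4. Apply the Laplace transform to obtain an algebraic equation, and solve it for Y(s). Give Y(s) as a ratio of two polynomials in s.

Laplace-transform each side.
The derivative rules (L{y''} = s^2 Y - s·y(0) - y'(0) and L{y'} = sY - y(0), with y(0) = 2, y'(0) = -4) turn the left side into (s^2 - 2*s - 7)Y - (2*s - 8).
The right side is L{12} = 12/s.
So (s^2 - 2*s - 7)Y = 12/s + (2*s - 8).
Isolate Y and clear denominators.

Y(s) = (2*s^2 - 8*s + 12)/(s^3 - 2*s^2 - 7*s)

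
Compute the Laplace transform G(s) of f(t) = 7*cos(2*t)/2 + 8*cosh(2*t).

G(s) = 7*s/(2*(s^2 + 4)) + 8*s/(s^2 - 4)

The transform is linear, so treat each term independently.
(7/2)·[L{cos(2t)} = s/(s^2 + 4)]; (8)·[L{cosh(2t)} = s/(s^2 - 4)].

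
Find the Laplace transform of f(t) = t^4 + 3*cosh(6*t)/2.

3*s/(2*(s^2 - 36)) + 24/s^5

By linearity of the Laplace transform, transform each term separately.
(3/2)·[L{cosh(6t)} = s/(s^2 - 36)]; L{t^4} = 4!/s^5 = 24/s^5.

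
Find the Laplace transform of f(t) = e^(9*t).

1/(s - 9)

L{e^(9t)} = 1/(s - 9).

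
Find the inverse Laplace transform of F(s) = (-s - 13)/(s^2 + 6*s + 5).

Factor the denominator: s^2 + 6*s + 5 = (s + 1)*(s + 5).
Partial fraction decomposition gives [2/(s + 5)] + [-3/(s + 1)].
Invert each term: 2/(s + 5) ↔ 2e^(-5t); -3/(s + 1) ↔ -3e^(-t).

-3*exp(-t) + 2*exp(-5*t)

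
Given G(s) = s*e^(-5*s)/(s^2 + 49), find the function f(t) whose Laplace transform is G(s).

f(t) = Heaviside(t - 5)*(cos(7*t - 35))

The factor e^(-5s) signals a time shift by c = 5 (second shifting theorem).
L{cos(7t)} = s/(s^2 + 49), so L^-1{s/(s^2 + 49)} = cos(7*t).
Hence the inverse is u(t - 5) times that function evaluated at t - 5.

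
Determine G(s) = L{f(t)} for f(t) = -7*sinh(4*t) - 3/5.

G(s) = -28/(s^2 - 16) - 3/(5*s)

Apply the Laplace transform termwise.
L{-3/5} = (-3/5)/s; (-7)·[L{sinh(4t)} = 4/(s^2 - 16)].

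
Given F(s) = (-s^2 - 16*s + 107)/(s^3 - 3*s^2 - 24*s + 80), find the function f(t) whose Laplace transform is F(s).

Factor the denominator: s^3 - 3*s^2 - 24*s + 80 = (s - 4)^2*(s + 5).
Partial fraction decomposition gives [-3/(s - 4)] + [3/(s - 4)^2] + [2/(s + 5)].
Invert each term: -3/(s - 4) ↔ -3e^(4t); 3/(s - 4)^2 ↔ 3t·e^(4t); 2/(s + 5) ↔ 2e^(-5t).

f(t) = 3*t*exp(4*t) - 3*exp(4*t) + 2*exp(-5*t)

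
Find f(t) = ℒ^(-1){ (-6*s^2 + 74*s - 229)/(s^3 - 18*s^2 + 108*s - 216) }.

Factor the denominator: s^3 - 18*s^2 + 108*s - 216 = (s - 6)^3.
Partial fraction decomposition gives [-6/(s - 6)] + [2/(s - 6)^2] + [-1/(s - 6)^3].
Invert each term: -6/(s - 6) ↔ -6e^(6t); 2/(s - 6)^2 ↔ 2t·e^(6t); -1/(s - 6)^3 ↔ (-1/2)t^2·e^(6t).

f(t) = -t^2*exp(6*t)/2 + 2*t*exp(6*t) - 6*exp(6*t)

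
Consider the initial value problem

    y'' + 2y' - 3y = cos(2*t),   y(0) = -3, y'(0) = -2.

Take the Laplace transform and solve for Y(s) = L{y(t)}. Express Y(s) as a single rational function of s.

Take the Laplace transform of both sides.
The derivative rules (L{y''} = s^2 Y - s·y(0) - y'(0) and L{y'} = sY - y(0), with y(0) = -3, y'(0) = -2) turn the left side into (s^2 + 2*s - 3)Y - (-3*s - 8).
The right side is L{cos(2*t)} = s/(s^2 + 4).
So (s^2 + 2*s - 3)Y = s/(s^2 + 4) + (-3*s - 8).
Divide through and combine into a single rational function.

Y(s) = (-3*s^3 - 8*s^2 - 11*s - 32)/(s^4 + 2*s^3 + s^2 + 8*s - 12)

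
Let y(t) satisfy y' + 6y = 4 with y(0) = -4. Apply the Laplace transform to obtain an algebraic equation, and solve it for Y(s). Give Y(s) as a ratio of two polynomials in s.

Y(s) = (-4*s + 4)/(s^2 + 6*s)

Laplace-transform each side.
Using L{y'} = sY - y(0) = sY - (-4), the left side becomes (s + 6)Y - (-4).
The right side is L{4} = 4/s.
So (s + 6)Y = 4/s + (-4).
Divide through and combine into a single rational function.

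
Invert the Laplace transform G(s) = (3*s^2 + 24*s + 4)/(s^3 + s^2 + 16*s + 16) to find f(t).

Factor the denominator: s^3 + s^2 + 16*s + 16 = (s + 1)*(s^2 + 16).
Partial fraction decomposition gives [-1/(s + 1)] + [4*s/(s^2 + 16)] + [20/(s^2 + 16)].
Invert each term: -1/(s + 1) ↔ -e^(-t); 4·s/(s^2 + 16) ↔ 4cos(4t); 5·4/(s^2 + 16) ↔ 5sin(4t).

f(t) = 5*sin(4*t) + 4*cos(4*t) - exp(-t)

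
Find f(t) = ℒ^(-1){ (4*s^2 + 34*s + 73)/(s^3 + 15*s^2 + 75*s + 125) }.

f(t) = 3*t^2*exp(-5*t)/2 - 6*t*exp(-5*t) + 4*exp(-5*t)

Factor the denominator: s^3 + 15*s^2 + 75*s + 125 = (s + 5)^3.
Partial fraction decomposition gives [4/(s + 5)] + [-6/(s + 5)^2] + [3/(s + 5)^3].
Invert each term: 4/(s + 5) ↔ 4e^(-5t); -6/(s + 5)^2 ↔ -6t·e^(-5t); 3/(s + 5)^3 ↔ (3/2)t^2·e^(-5t).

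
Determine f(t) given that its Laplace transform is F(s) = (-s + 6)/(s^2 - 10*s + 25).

Factor the denominator: s^2 - 10*s + 25 = (s - 5)^2.
Partial fraction decomposition gives [-1/(s - 5)] + [(s - 5)^(-2)].
Invert each term: -1/(s - 5) ↔ -e^(5t); 1/(s - 5)^2 ↔ t·e^(5t).

f(t) = t*exp(5*t) - exp(5*t)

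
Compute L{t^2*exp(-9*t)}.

L{e^(-9t)} = 1/(s + 9).
Then apply L{t^2·g(t)} = (-1)^2 d^2/ds^2[G(s)] with G(s) = 1/(s + 9):
differentiating 2 times and applying the sign gives 2/(s + 9)^3.

2/(s + 9)^3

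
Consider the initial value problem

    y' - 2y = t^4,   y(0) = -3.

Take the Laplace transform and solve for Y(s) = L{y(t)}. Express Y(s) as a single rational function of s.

Y(s) = (-3*s^5 + 24)/(s^6 - 2*s^5)

Take the Laplace transform of both sides.
With L{y'} = sY - y(0) = sY - (-3): the LHS transforms to (s - 2)Y - (-3).
The right side is L{t^4} = 24/s^5.
So (s - 2)Y = 24/s^5 + (-3).
Isolate Y and clear denominators.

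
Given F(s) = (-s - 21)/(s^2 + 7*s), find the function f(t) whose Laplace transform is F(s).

Factor the denominator: s^2 + 7*s = s*(s + 7).
Partial fraction decomposition gives [-3/s] + [2/(s + 7)].
Invert each term: -3/(s - 0) ↔ -3e^(0t); 2/(s + 7) ↔ 2e^(-7t).

f(t) = -3 + 2*exp(-7*t)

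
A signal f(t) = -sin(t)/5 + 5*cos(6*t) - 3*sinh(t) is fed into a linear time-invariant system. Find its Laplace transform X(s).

By linearity of the Laplace transform, transform each term separately.
(-3)·[L{sinh(t)} = 1/(s^2 - 1)]; (-1/5)·[L{sin(t)} = 1/(s^2 + 1)]; (5)·[L{cos(6t)} = s/(s^2 + 36)].

X(s) = 5*s/(s^2 + 36) - 1/(5*(s^2 + 1)) - 3/(s^2 - 1)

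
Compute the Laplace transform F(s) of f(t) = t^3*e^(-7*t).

F(s) = 6/(s + 7)^4

L{t^3} = 3!/s^4 = 6/s^4.
By the first shifting theorem, multiplying by e^(-7t) replaces s with s + 7.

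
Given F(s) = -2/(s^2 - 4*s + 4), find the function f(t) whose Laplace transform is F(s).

f(t) = -2*t*exp(2*t)

Rewrite the denominator: s^2 - 4*s + 4 = (s - 2)^2.
The form in (s - 2) signals a first-shifting-theorem factor e^(2t).
Since L{t} = 1!/s^2 = 1/s^2, the inverse is t*exp(2*t), scaled by -2.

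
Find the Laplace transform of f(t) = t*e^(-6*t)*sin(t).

L{sin(t)} = 1/(s^2 + 1).
Multiplying by e^(-6t) shifts s → s + 6, so L{e^(-6*t)*sin(t)} = 1/((s + 6)^2 + 1).
Then apply L{t·g(t)} = -d/ds[H(s)] with H(s) = 1/((s + 6)^2 + 1):
differentiating 1 time and applying the sign gives 2*(s + 6)/(s^2 + 12*s + 37)^2.

2*(s + 6)/(s^2 + 12*s + 37)^2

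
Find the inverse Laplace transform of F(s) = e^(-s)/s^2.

The factor e^(-s) signals a time shift by c = 1 (second shifting theorem).
L{t} = 1!/s^2 = 1/s^2, so L^-1{s^(-2)} = t.
Hence the inverse is u(t - 1) times that function evaluated at t - 1.

Heaviside(t - 1)*(t - 1)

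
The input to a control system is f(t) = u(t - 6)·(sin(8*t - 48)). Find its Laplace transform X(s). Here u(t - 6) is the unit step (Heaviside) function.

By the second shifting theorem, L{u(t - c)·g(t - c)} = e^(-cs)·G(s) with c = 6 and G(s) = L{g(t)}.
L{sin(8t)} = 8/(s^2 + 64).

X(s) = 8*exp(-6*s)/(s^2 + 64)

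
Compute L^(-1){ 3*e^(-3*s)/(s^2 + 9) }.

The factor e^(-3s) signals a time shift by c = 3 (second shifting theorem).
L{sin(3t)} = 3/(s^2 + 9), so L^-1{3/(s^2 + 9)} = sin(3*t).
Hence the inverse is u(t - 3) times that function evaluated at t - 3.

Heaviside(t - 3)*(sin(3*t - 9))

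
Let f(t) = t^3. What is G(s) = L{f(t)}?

G(s) = 6/s^4

L{t^3} = 3!/s^4 = 6/s^4.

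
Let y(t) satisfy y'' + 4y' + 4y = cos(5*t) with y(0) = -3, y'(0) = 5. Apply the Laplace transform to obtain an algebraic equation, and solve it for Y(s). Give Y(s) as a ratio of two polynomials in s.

Laplace-transform each side.
The derivative rules (L{y''} = s^2 Y - s·y(0) - y'(0) and L{y'} = sY - y(0), with y(0) = -3, y'(0) = 5) turn the left side into (s^2 + 4*s + 4)Y - (-3*s - 7).
The right side is L{cos(5*t)} = s/(s^2 + 25).
So (s^2 + 4*s + 4)Y = s/(s^2 + 25) + (-3*s - 7).
Divide through and combine into a single rational function.

Y(s) = (-3*s^3 - 7*s^2 - 74*s - 175)/(s^4 + 4*s^3 + 29*s^2 + 100*s + 100)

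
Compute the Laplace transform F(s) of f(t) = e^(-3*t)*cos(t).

L{cos(t)} = s/(s^2 + 1).
By the first shifting theorem, multiplying by e^(-3t) replaces s with s + 3.

F(s) = (s + 3)/((s + 3)^2 + 1)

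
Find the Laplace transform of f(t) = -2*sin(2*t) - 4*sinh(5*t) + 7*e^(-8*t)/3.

-4/(s^2 + 4) - 20/(s^2 - 25) + 7/(3*(s + 8))

Apply the Laplace transform termwise.
(-4)·[L{sinh(5t)} = 5/(s^2 - 25)]; (-2)·[L{sin(2t)} = 2/(s^2 + 4)]; (7/3)·[L{e^(-8t)} = 1/(s + 8)].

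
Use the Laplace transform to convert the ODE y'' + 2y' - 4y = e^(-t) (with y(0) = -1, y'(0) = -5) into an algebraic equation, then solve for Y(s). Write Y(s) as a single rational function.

Y(s) = (-s^2 - 8*s - 6)/(s^3 + 3*s^2 - 2*s - 4)

Take the Laplace transform of both sides.
The derivative rules (L{y''} = s^2 Y - s·y(0) - y'(0) and L{y'} = sY - y(0), with y(0) = -1, y'(0) = -5) turn the left side into (s^2 + 2*s - 4)Y - (-s - 7).
The right side is L{e^(-t)} = 1/(s + 1).
So (s^2 + 2*s - 4)Y = 1/(s + 1) + (-s - 7).
Divide through and combine into a single rational function.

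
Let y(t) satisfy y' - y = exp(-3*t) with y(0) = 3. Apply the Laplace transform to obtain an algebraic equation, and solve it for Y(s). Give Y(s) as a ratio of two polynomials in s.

Laplace-transform each side.
The derivative rules (L{y'} = sY - y(0) = sY - 3) turn the left side into (s - 1)Y - (3).
The right side is L{exp(-3*t)} = 1/(s + 3).
So (s - 1)Y = 1/(s + 3) + (3).
Solve for Y(s) and write it as one ratio of polynomials.

Y(s) = (3*s + 10)/(s^2 + 2*s - 3)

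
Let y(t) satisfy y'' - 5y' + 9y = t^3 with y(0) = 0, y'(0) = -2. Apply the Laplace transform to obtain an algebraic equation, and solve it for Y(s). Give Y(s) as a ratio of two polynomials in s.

Y(s) = (-2*s^4 + 6)/(s^6 - 5*s^5 + 9*s^4)

Apply the Laplace transform to the equation.
With L{y''} = s^2 Y - s·y(0) - y'(0) and L{y'} = sY - y(0), with y(0) = 0, y'(0) = -2: the LHS transforms to (s^2 - 5*s + 9)Y - (-2).
The right side is L{t^3} = 6/s^4.
So (s^2 - 5*s + 9)Y = 6/s^4 + (-2).
Isolate Y and clear denominators.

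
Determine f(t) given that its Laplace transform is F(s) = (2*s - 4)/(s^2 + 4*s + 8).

Complete the square in the denominator: s^2 + 4*s + 8 = (s + 2)^2 + 2^2.
Split the numerator to match: 2*s - 4 = 2·(s + 2) - 4·2.
Invert each term: 2·(s + 2)/((s + 2)^2 + 4) ↔ 2e^(-2t)cos(2t); -4·2/((s + 2)^2 + 4) ↔ -4e^(-2t)sin(2t).

f(t) = -4*exp(-2*t)*sin(2*t) + 2*exp(-2*t)*cos(2*t)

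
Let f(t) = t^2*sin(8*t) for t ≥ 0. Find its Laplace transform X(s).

L{sin(8t)} = 8/(s^2 + 64).
Then apply L{t^2·g(t)} = (-1)^2 d^2/ds^2[G(s)] with G(s) = 8/(s^2 + 64):
differentiating 2 times and applying the sign gives 16*(3*s^2 - 64)/(s^2 + 64)^3.

X(s) = 16*(3*s^2 - 64)/(s^2 + 64)^3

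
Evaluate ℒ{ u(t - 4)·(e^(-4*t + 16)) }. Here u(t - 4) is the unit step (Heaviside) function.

exp(-4*s)/(s + 4)

By the second shifting theorem, L{u(t - c)·g(t - c)} = e^(-cs)·H(s) with c = 4 and H(s) = L{g(t)}.
L{e^(-4t)} = 1/(s + 4).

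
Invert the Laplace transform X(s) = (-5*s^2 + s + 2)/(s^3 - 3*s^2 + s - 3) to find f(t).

Factor the denominator: s^3 - 3*s^2 + s - 3 = (s - 3)*(s^2 + 1).
Partial fraction decomposition gives [-4/(s - 3)] + [-s/(s^2 + 1)] + [-2/(s^2 + 1)].
Invert each term: -4/(s - 3) ↔ -4e^(3t); -1·s/(s^2 + 1) ↔ -cos(t); -2·1/(s^2 + 1) ↔ -2sin(t).

f(t) = -4*exp(3*t) - 2*sin(t) - cos(t)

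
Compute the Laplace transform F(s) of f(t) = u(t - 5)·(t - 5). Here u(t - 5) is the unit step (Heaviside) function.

By the second shifting theorem, L{u(t - c)·g(t - c)} = e^(-cs)·G(s) with c = 5 and G(s) = L{g(t)}.
L{t} = 1!/s^2 = 1/s^2.

F(s) = exp(-5*s)/s^2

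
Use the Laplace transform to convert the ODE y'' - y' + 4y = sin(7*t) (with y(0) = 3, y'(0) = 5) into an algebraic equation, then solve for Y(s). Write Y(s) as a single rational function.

Y(s) = (3*s^3 + 2*s^2 + 147*s + 105)/(s^4 - s^3 + 53*s^2 - 49*s + 196)

Apply the Laplace transform to the equation.
Using L{y''} = s^2 Y - s·y(0) - y'(0) and L{y'} = sY - y(0), with y(0) = 3, y'(0) = 5, the left side becomes (s^2 - s + 4)Y - (3*s + 2).
The right side is L{sin(7*t)} = 7/(s^2 + 49).
So (s^2 - s + 4)Y = 7/(s^2 + 49) + (3*s + 2).
Isolate Y and clear denominators.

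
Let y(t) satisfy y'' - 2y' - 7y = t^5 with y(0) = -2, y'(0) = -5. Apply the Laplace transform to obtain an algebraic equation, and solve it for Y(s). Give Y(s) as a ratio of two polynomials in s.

Laplace-transform each side.
The derivative rules (L{y''} = s^2 Y - s·y(0) - y'(0) and L{y'} = sY - y(0), with y(0) = -2, y'(0) = -5) turn the left side into (s^2 - 2*s - 7)Y - (-2*s - 1).
The right side is L{t^5} = 120/s^6.
So (s^2 - 2*s - 7)Y = 120/s^6 + (-2*s - 1).
Divide through and combine into a single rational function.

Y(s) = (-2*s^7 - s^6 + 120)/(s^8 - 2*s^7 - 7*s^6)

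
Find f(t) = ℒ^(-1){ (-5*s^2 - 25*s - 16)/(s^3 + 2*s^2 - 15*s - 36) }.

Factor the denominator: s^3 + 2*s^2 - 15*s - 36 = (s - 4)*(s + 3)^2.
Partial fraction decomposition gives [-1/(s + 3)] + [-2/(s + 3)^2] + [-4/(s - 4)].
Invert each term: -1/(s + 3) ↔ -e^(-3t); -2/(s + 3)^2 ↔ -2t·e^(-3t); -4/(s - 4) ↔ -4e^(4t).

f(t) = -2*t*exp(-3*t) - 4*exp(4*t) - exp(-3*t)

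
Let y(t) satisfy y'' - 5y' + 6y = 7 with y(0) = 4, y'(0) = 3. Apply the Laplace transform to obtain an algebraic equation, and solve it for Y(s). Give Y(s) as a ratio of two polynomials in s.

Y(s) = (4*s^2 - 17*s + 7)/(s^3 - 5*s^2 + 6*s)

Laplace-transform each side.
With L{y''} = s^2 Y - s·y(0) - y'(0) and L{y'} = sY - y(0), with y(0) = 4, y'(0) = 3: the LHS transforms to (s^2 - 5*s + 6)Y - (4*s - 17).
The right side is L{7} = 7/s.
So (s^2 - 5*s + 6)Y = 7/s + (4*s - 17).
Divide through and combine into a single rational function.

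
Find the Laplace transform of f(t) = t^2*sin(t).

L{sin(t)} = 1/(s^2 + 1).
Then apply L{t^2·g(t)} = (-1)^2 d^2/ds^2[G(s)] with G(s) = 1/(s^2 + 1):
differentiating 2 times and applying the sign gives 2*(3*s^2 - 1)/(s^2 + 1)^3.

2*(3*s^2 - 1)/(s^2 + 1)^3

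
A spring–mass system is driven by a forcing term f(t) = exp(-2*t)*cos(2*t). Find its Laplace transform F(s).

L{cos(2t)} = s/(s^2 + 4).
By the first shifting theorem, multiplying by e^(-2t) replaces s with s + 2.

F(s) = (s + 2)/((s + 2)^2 + 4)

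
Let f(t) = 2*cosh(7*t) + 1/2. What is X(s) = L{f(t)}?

X(s) = 2*s/(s^2 - 49) + 1/(2*s)

Apply the Laplace transform termwise.
L{1/2} = (1/2)/s; (2)·[L{cosh(7t)} = s/(s^2 - 49)].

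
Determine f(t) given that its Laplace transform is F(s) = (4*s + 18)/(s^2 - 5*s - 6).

f(t) = 6*exp(6*t) - 2*exp(-t)

Factor the denominator: s^2 - 5*s - 6 = (s - 6)*(s + 1).
Partial fraction decomposition gives [-2/(s + 1)] + [6/(s - 6)].
Invert each term: -2/(s + 1) ↔ -2e^(-t); 6/(s - 6) ↔ 6e^(6t).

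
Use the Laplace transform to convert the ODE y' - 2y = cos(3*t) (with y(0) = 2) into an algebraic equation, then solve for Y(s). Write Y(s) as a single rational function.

Y(s) = (2*s^2 + s + 18)/(s^3 - 2*s^2 + 9*s - 18)

Take the Laplace transform of both sides.
The derivative rules (L{y'} = sY - y(0) = sY - 2) turn the left side into (s - 2)Y - (2).
The right side is L{cos(3*t)} = s/(s^2 + 9).
So (s - 2)Y = s/(s^2 + 9) + (2).
Solve for Y(s) and write it as one ratio of polynomials.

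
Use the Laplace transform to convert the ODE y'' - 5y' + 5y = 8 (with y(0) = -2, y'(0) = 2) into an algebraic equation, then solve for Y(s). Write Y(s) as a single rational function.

Apply the Laplace transform to the equation.
Using L{y''} = s^2 Y - s·y(0) - y'(0) and L{y'} = sY - y(0), with y(0) = -2, y'(0) = 2, the left side becomes (s^2 - 5*s + 5)Y - (-2*s + 12).
The right side is L{8} = 8/s.
So (s^2 - 5*s + 5)Y = 8/s + (-2*s + 12).
Divide through and combine into a single rational function.

Y(s) = (-2*s^2 + 12*s + 8)/(s^3 - 5*s^2 + 5*s)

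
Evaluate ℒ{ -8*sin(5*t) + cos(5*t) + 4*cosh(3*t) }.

By linearity of the Laplace transform, transform each term separately.
(4)·[L{cosh(3t)} = s/(s^2 - 9)]; (-8)·[L{sin(5t)} = 5/(s^2 + 25)]; L{cos(5t)} = s/(s^2 + 25).

s/(s^2 + 25) + 4*s/(s^2 - 9) - 40/(s^2 + 25)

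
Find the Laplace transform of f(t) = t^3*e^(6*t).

L{t^3} = 3!/s^4 = 6/s^4.
By the first shifting theorem, multiplying by e^(6t) replaces s with s - 6.

6/(s - 6)^4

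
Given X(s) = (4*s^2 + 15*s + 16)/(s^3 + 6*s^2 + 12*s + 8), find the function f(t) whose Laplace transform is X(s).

f(t) = t^2*exp(-2*t) - t*exp(-2*t) + 4*exp(-2*t)

Factor the denominator: s^3 + 6*s^2 + 12*s + 8 = (s + 2)^3.
Partial fraction decomposition gives [4/(s + 2)] + [-1/(s + 2)^2] + [2/(s + 2)^3].
Invert each term: 4/(s + 2) ↔ 4e^(-2t); -1/(s + 2)^2 ↔ -t·e^(-2t); 2/(s + 2)^3 ↔ (1)t^2·e^(-2t).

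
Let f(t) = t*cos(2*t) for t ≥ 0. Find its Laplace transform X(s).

X(s) = (s - 2)*(s + 2)/(s^2 + 4)^2

L{cos(2t)} = s/(s^2 + 4).
Then apply L{t·g(t)} = -d/ds[G(s)] with G(s) = s/(s^2 + 4):
differentiating 1 time and applying the sign gives (s - 2)*(s + 2)/(s^2 + 4)^2.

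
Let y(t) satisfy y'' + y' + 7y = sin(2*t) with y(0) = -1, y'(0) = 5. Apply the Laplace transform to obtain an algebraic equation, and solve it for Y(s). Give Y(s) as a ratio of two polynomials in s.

Y(s) = (-s^3 + 4*s^2 - 4*s + 18)/(s^4 + s^3 + 11*s^2 + 4*s + 28)

Laplace-transform each side.
The derivative rules (L{y''} = s^2 Y - s·y(0) - y'(0) and L{y'} = sY - y(0), with y(0) = -1, y'(0) = 5) turn the left side into (s^2 + s + 7)Y - (-s + 4).
The right side is L{sin(2*t)} = 2/(s^2 + 4).
So (s^2 + s + 7)Y = 2/(s^2 + 4) + (-s + 4).
Divide through and combine into a single rational function.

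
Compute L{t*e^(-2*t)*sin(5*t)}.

10*(s + 2)/(s^2 + 4*s + 29)^2

L{sin(5t)} = 5/(s^2 + 25).
Multiplying by e^(-2t) shifts s → s + 2, so L{e^(-2*t)*sin(5*t)} = 5/((s + 2)^2 + 25).
Then apply L{t·g(t)} = -d/ds[G(s)] with G(s) = 5/((s + 2)^2 + 25):
differentiating 1 time and applying the sign gives 10*(s + 2)/(s^2 + 4*s + 29)^2.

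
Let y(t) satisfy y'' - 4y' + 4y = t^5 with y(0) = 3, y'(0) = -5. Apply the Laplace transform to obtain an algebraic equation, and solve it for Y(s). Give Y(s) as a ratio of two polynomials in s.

Apply the Laplace transform to the equation.
With L{y''} = s^2 Y - s·y(0) - y'(0) and L{y'} = sY - y(0), with y(0) = 3, y'(0) = -5: the LHS transforms to (s^2 - 4*s + 4)Y - (3*s - 17).
The right side is L{t^5} = 120/s^6.
So (s^2 - 4*s + 4)Y = 120/s^6 + (3*s - 17).
Solve for Y(s) and write it as one ratio of polynomials.

Y(s) = (3*s^7 - 17*s^6 + 120)/(s^8 - 4*s^7 + 4*s^6)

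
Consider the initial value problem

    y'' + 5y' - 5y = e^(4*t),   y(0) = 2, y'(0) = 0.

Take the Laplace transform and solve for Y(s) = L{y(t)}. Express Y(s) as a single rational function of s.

Laplace-transform each side.
The derivative rules (L{y''} = s^2 Y - s·y(0) - y'(0) and L{y'} = sY - y(0), with y(0) = 2, y'(0) = 0) turn the left side into (s^2 + 5*s - 5)Y - (2*s + 10).
The right side is L{e^(4*t)} = 1/(s - 4).
So (s^2 + 5*s - 5)Y = 1/(s - 4) + (2*s + 10).
Divide through and combine into a single rational function.

Y(s) = (2*s^2 + 2*s - 39)/(s^3 + s^2 - 25*s + 20)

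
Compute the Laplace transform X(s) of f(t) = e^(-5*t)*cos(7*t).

L{cos(7t)} = s/(s^2 + 49).
By the first shifting theorem, multiplying by e^(-5t) replaces s with s + 5.

X(s) = (s + 5)/((s + 5)^2 + 49)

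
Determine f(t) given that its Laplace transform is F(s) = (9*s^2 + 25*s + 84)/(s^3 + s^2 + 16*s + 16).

f(t) = 5*sin(4*t) + 5*cos(4*t) + 4*exp(-t)

Factor the denominator: s^3 + s^2 + 16*s + 16 = (s + 1)*(s^2 + 16).
Partial fraction decomposition gives [4/(s + 1)] + [5*s/(s^2 + 16)] + [20/(s^2 + 16)].
Invert each term: 4/(s + 1) ↔ 4e^(-t); 5·s/(s^2 + 16) ↔ 5cos(4t); 5·4/(s^2 + 16) ↔ 5sin(4t).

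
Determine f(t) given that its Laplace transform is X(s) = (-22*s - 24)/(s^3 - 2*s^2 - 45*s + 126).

f(t) = -4*exp(6*t) + 3*exp(3*t) + exp(-7*t)

Factor the denominator: s^3 - 2*s^2 - 45*s + 126 = (s - 6)*(s - 3)*(s + 7).
Partial fraction decomposition gives [3/(s - 3)] + [-4/(s - 6)] + [1/(s + 7)].
Invert each term: 3/(s - 3) ↔ 3e^(3t); -4/(s - 6) ↔ -4e^(6t); 1/(s + 7) ↔ e^(-7t).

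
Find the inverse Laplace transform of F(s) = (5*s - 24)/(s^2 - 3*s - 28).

exp(7*t) + 4*exp(-4*t)

Factor the denominator: s^2 - 3*s - 28 = (s - 7)*(s + 4).
Partial fraction decomposition gives [1/(s - 7)] + [4/(s + 4)].
Invert each term: 1/(s - 7) ↔ e^(7t); 4/(s + 4) ↔ 4e^(-4t).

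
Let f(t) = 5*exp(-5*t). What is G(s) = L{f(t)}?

G(s) = 5/(s + 5)

L{5} = 5/s.
By the first shifting theorem, multiplying by e^(-5t) replaces s with s + 5.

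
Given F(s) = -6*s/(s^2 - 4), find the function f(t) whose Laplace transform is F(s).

Since L{cosh(2t)} = s/(s^2 - 4), the inverse is cosh(2*t), scaled by -6.

f(t) = -6*cosh(2*t)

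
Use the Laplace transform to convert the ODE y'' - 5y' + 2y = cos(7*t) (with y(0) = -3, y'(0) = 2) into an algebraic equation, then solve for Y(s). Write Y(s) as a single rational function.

Laplace-transform each side.
With L{y''} = s^2 Y - s·y(0) - y'(0) and L{y'} = sY - y(0), with y(0) = -3, y'(0) = 2: the LHS transforms to (s^2 - 5*s + 2)Y - (-3*s + 17).
The right side is L{cos(7*t)} = s/(s^2 + 49).
So (s^2 - 5*s + 2)Y = s/(s^2 + 49) + (-3*s + 17).
Isolate Y and clear denominators.

Y(s) = (-3*s^3 + 17*s^2 - 146*s + 833)/(s^4 - 5*s^3 + 51*s^2 - 245*s + 98)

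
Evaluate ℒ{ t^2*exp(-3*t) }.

2/(s + 3)^3

L{e^(-3t)} = 1/(s + 3).
Then apply L{t^2·g(t)} = (-1)^2 d^2/ds^2[H(s)] with H(s) = 1/(s + 3):
differentiating 2 times and applying the sign gives 2/(s + 3)^3.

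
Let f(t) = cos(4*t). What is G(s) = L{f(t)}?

G(s) = s/(s^2 + 16)

L{cos(4t)} = s/(s^2 + 16).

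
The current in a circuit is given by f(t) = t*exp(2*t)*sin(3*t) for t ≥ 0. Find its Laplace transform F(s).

F(s) = 6*(s - 2)/(s^2 - 4*s + 13)^2

L{sin(3t)} = 3/(s^2 + 9).
Multiplying by e^(2t) shifts s → s - 2, so L{exp(2*t)*sin(3*t)} = 3/((s - 2)^2 + 9).
Then apply L{t·g(t)} = -d/ds[G(s)] with G(s) = 3/((s - 2)^2 + 9):
differentiating 1 time and applying the sign gives 6*(s - 2)/(s^2 - 4*s + 13)^2.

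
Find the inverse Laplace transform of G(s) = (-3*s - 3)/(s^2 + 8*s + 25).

Complete the square in the denominator: s^2 + 8*s + 25 = (s + 4)^2 + 3^2.
Split the numerator to match: -3*s - 3 = -3·(s + 4) + 3·3.
Invert each term: -3·(s + 4)/((s + 4)^2 + 9) ↔ -3e^(-4t)cos(3t); 3·3/((s + 4)^2 + 9) ↔ 3e^(-4t)sin(3t).

3*exp(-4*t)*sin(3*t) - 3*exp(-4*t)*cos(3*t)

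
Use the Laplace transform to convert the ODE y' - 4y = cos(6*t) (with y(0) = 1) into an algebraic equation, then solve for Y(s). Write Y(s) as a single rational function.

Y(s) = (s^2 + s + 36)/(s^3 - 4*s^2 + 36*s - 144)

Apply the Laplace transform to the equation.
With L{y'} = sY - y(0) = sY - 1: the LHS transforms to (s - 4)Y - (1).
The right side is L{cos(6*t)} = s/(s^2 + 36).
So (s - 4)Y = s/(s^2 + 36) + (1).
Divide through and combine into a single rational function.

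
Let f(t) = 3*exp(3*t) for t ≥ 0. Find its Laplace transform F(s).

F(s) = 3/(s - 3)

L{3} = 3/s.
By the first shifting theorem, multiplying by e^(3t) replaces s with s - 3.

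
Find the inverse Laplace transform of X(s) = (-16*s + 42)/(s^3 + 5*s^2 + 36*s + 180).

Factor the denominator: s^3 + 5*s^2 + 36*s + 180 = (s + 5)*(s^2 + 36).
Partial fraction decomposition gives [2/(s + 5)] + [-2*s/(s^2 + 36)] + [-6/(s^2 + 36)].
Invert each term: 2/(s + 5) ↔ 2e^(-5t); -2·s/(s^2 + 36) ↔ -2cos(6t); -1·6/(s^2 + 36) ↔ -sin(6t).

-sin(6*t) - 2*cos(6*t) + 2*exp(-5*t)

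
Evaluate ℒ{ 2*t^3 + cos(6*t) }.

s/(s^2 + 36) + 12/s^4

By linearity of the Laplace transform, transform each term separately.
(2)·[L{t^3} = 3!/s^4 = 6/s^4]; L{cos(6t)} = s/(s^2 + 36).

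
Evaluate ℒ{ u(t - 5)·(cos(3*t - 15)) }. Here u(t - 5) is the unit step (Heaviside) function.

By the second shifting theorem, L{u(t - c)·g(t - c)} = e^(-cs)·G(s) with c = 5 and G(s) = L{g(t)}.
L{cos(3t)} = s/(s^2 + 9).

s*exp(-5*s)/(s^2 + 9)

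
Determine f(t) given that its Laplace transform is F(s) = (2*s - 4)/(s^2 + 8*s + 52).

Complete the square in the denominator: s^2 + 8*s + 52 = (s + 4)^2 + 6^2.
Split the numerator to match: 2*s - 4 = 2·(s + 4) - 2·6.
Invert each term: 2·(s + 4)/((s + 4)^2 + 36) ↔ 2e^(-4t)cos(6t); -2·6/((s + 4)^2 + 36) ↔ -2e^(-4t)sin(6t).

f(t) = -2*exp(-4*t)*sin(6*t) + 2*exp(-4*t)*cos(6*t)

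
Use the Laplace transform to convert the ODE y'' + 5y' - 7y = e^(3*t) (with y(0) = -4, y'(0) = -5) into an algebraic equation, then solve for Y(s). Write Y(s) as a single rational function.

Apply the Laplace transform to the equation.
With L{y''} = s^2 Y - s·y(0) - y'(0) and L{y'} = sY - y(0), with y(0) = -4, y'(0) = -5: the LHS transforms to (s^2 + 5*s - 7)Y - (-4*s - 25).
The right side is L{e^(3*t)} = 1/(s - 3).
So (s^2 + 5*s - 7)Y = 1/(s - 3) + (-4*s - 25).
Divide through and combine into a single rational function.

Y(s) = (-4*s^2 - 13*s + 76)/(s^3 + 2*s^2 - 22*s + 21)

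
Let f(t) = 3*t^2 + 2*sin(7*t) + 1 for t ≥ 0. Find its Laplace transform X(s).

Apply the Laplace transform termwise.
L{1} = 1/s; (2)·[L{sin(7t)} = 7/(s^2 + 49)]; (3)·[L{t^2} = 2!/s^3 = 2/s^3].

X(s) = 14/(s^2 + 49) + 1/s + 6/s^3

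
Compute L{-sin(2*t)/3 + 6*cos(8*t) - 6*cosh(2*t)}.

The transform is linear, so treat each term independently.
(-6)·[L{cosh(2t)} = s/(s^2 - 4)]; (-1/3)·[L{sin(2t)} = 2/(s^2 + 4)]; (6)·[L{cos(8t)} = s/(s^2 + 64)].

6*s/(s^2 + 64) - 6*s/(s^2 - 4) - 2/(3*(s^2 + 4))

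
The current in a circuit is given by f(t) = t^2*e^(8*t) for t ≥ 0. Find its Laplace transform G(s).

G(s) = 2/(s - 8)^3

L{e^(8t)} = 1/(s - 8).
Then apply L{t^2·g(t)} = (-1)^2 d^2/ds^2[H(s)] with H(s) = 1/(s - 8):
differentiating 2 times and applying the sign gives 2/(s - 8)^3.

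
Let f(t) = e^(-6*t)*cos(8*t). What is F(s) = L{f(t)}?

F(s) = (s + 6)/((s + 6)^2 + 64)

L{cos(8t)} = s/(s^2 + 64).
By the first shifting theorem, multiplying by e^(-6t) replaces s with s + 6.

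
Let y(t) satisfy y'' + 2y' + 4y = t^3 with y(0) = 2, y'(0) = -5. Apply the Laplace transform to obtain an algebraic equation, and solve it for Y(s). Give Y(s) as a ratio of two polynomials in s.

Y(s) = (2*s^5 - s^4 + 6)/(s^6 + 2*s^5 + 4*s^4)

Laplace-transform each side.
Using L{y''} = s^2 Y - s·y(0) - y'(0) and L{y'} = sY - y(0), with y(0) = 2, y'(0) = -5, the left side becomes (s^2 + 2*s + 4)Y - (2*s - 1).
The right side is L{t^3} = 6/s^4.
So (s^2 + 2*s + 4)Y = 6/s^4 + (2*s - 1).
Solve for Y(s) and write it as one ratio of polynomials.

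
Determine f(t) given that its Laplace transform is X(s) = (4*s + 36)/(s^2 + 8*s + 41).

f(t) = 4*exp(-4*t)*sin(5*t) + 4*exp(-4*t)*cos(5*t)

Complete the square in the denominator: s^2 + 8*s + 41 = (s + 4)^2 + 5^2.
Split the numerator to match: 4*s + 36 = 4·(s + 4) + 4·5.
Invert each term: 4·(s + 4)/((s + 4)^2 + 25) ↔ 4e^(-4t)cos(5t); 4·5/((s + 4)^2 + 25) ↔ 4e^(-4t)sin(5t).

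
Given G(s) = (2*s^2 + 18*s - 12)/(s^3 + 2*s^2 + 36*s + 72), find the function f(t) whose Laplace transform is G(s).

f(t) = 2*sin(6*t) + 3*cos(6*t) - exp(-2*t)

Factor the denominator: s^3 + 2*s^2 + 36*s + 72 = (s + 2)*(s^2 + 36).
Partial fraction decomposition gives [-1/(s + 2)] + [3*s/(s^2 + 36)] + [12/(s^2 + 36)].
Invert each term: -1/(s + 2) ↔ -e^(-2t); 3·s/(s^2 + 36) ↔ 3cos(6t); 2·6/(s^2 + 36) ↔ 2sin(6t).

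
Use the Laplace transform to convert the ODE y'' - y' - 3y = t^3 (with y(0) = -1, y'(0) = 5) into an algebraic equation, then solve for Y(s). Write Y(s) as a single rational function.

Y(s) = (-s^5 + 6*s^4 + 6)/(s^6 - s^5 - 3*s^4)

Laplace-transform each side.
With L{y''} = s^2 Y - s·y(0) - y'(0) and L{y'} = sY - y(0), with y(0) = -1, y'(0) = 5: the LHS transforms to (s^2 - s - 3)Y - (-s + 6).
The right side is L{t^3} = 6/s^4.
So (s^2 - s - 3)Y = 6/s^4 + (-s + 6).
Divide through and combine into a single rational function.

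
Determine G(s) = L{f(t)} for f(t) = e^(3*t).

G(s) = 1/(s - 3)

L{1} = 1/s.
By the first shifting theorem, multiplying by e^(3t) replaces s with s - 3.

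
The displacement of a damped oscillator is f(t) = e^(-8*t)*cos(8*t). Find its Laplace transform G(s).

G(s) = (s + 8)/((s + 8)^2 + 64)

L{cos(8t)} = s/(s^2 + 64).
By the first shifting theorem, multiplying by e^(-8t) replaces s with s + 8.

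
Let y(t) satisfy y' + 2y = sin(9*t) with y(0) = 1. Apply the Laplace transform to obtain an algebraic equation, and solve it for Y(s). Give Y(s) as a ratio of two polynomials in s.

Y(s) = (s^2 + 90)/(s^3 + 2*s^2 + 81*s + 162)

Laplace-transform each side.
With L{y'} = sY - y(0) = sY - 1: the LHS transforms to (s + 2)Y - (1).
The right side is L{sin(9*t)} = 9/(s^2 + 81).
So (s + 2)Y = 9/(s^2 + 81) + (1).
Solve for Y(s) and write it as one ratio of polynomials.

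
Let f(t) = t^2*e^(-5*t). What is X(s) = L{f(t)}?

X(s) = 2/(s + 5)^3

L{e^(-5t)} = 1/(s + 5).
Then apply L{t^2·g(t)} = (-1)^2 d^2/ds^2[G(s)] with G(s) = 1/(s + 5):
differentiating 2 times and applying the sign gives 2/(s + 5)^3.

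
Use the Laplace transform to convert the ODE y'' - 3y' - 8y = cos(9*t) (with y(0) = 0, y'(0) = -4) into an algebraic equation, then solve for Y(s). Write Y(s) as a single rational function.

Transform both sides with L{·}.
Using L{y''} = s^2 Y - s·y(0) - y'(0) and L{y'} = sY - y(0), with y(0) = 0, y'(0) = -4, the left side becomes (s^2 - 3*s - 8)Y - (-4).
The right side is L{cos(9*t)} = s/(s^2 + 81).
So (s^2 - 3*s - 8)Y = s/(s^2 + 81) + (-4).
Divide through and combine into a single rational function.

Y(s) = (-4*s^2 + s - 324)/(s^4 - 3*s^3 + 73*s^2 - 243*s - 648)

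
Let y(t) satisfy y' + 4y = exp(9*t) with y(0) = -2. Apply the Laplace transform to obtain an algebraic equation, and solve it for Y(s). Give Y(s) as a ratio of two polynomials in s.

Laplace-transform each side.
With L{y'} = sY - y(0) = sY - (-2): the LHS transforms to (s + 4)Y - (-2).
The right side is L{exp(9*t)} = 1/(s - 9).
So (s + 4)Y = 1/(s - 9) + (-2).
Isolate Y and clear denominators.

Y(s) = (-2*s + 19)/(s^2 - 5*s - 36)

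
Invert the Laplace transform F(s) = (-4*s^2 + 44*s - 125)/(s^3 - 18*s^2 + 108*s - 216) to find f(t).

f(t) = -5*t^2*exp(6*t)/2 - 4*t*exp(6*t) - 4*exp(6*t)

Factor the denominator: s^3 - 18*s^2 + 108*s - 216 = (s - 6)^3.
Partial fraction decomposition gives [-4/(s - 6)] + [-4/(s - 6)^2] + [-5/(s - 6)^3].
Invert each term: -4/(s - 6) ↔ -4e^(6t); -4/(s - 6)^2 ↔ -4t·e^(6t); -5/(s - 6)^3 ↔ (-5/2)t^2·e^(6t).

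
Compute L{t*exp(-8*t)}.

(s + 8)^(-2)

L{t} = 1!/s^2 = 1/s^2.
By the first shifting theorem, multiplying by e^(-8t) replaces s with s + 8.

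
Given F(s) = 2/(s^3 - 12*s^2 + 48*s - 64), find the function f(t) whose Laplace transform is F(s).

Rewrite the denominator: s^3 - 12*s^2 + 48*s - 64 = (s - 4)^3.
The form in (s - 4) signals a first-shifting-theorem factor e^(4t).
Since L{t^2} = 2!/s^3 = 2/s^3, the inverse is t^2*e^(4*t).

f(t) = t^2*exp(4*t)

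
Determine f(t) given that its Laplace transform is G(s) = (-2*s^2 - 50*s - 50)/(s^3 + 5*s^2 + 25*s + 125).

f(t) = -5*sin(5*t) - 5*cos(5*t) + 3*exp(-5*t)

Factor the denominator: s^3 + 5*s^2 + 25*s + 125 = (s + 5)*(s^2 + 25).
Partial fraction decomposition gives [3/(s + 5)] + [-5*s/(s^2 + 25)] + [-25/(s^2 + 25)].
Invert each term: 3/(s + 5) ↔ 3e^(-5t); -5·s/(s^2 + 25) ↔ -5cos(5t); -5·5/(s^2 + 25) ↔ -5sin(5t).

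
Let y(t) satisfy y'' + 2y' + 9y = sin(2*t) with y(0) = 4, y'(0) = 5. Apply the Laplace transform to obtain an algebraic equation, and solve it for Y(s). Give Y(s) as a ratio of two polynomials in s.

Laplace-transform each side.
The derivative rules (L{y''} = s^2 Y - s·y(0) - y'(0) and L{y'} = sY - y(0), with y(0) = 4, y'(0) = 5) turn the left side into (s^2 + 2*s + 9)Y - (4*s + 13).
The right side is L{sin(2*t)} = 2/(s^2 + 4).
So (s^2 + 2*s + 9)Y = 2/(s^2 + 4) + (4*s + 13).
Solve for Y(s) and write it as one ratio of polynomials.

Y(s) = (4*s^3 + 13*s^2 + 16*s + 54)/(s^4 + 2*s^3 + 13*s^2 + 8*s + 36)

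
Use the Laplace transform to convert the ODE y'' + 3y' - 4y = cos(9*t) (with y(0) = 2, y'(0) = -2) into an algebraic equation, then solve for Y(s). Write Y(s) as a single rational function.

Transform both sides with L{·}.
With L{y''} = s^2 Y - s·y(0) - y'(0) and L{y'} = sY - y(0), with y(0) = 2, y'(0) = -2: the LHS transforms to (s^2 + 3*s - 4)Y - (2*s + 4).
The right side is L{cos(9*t)} = s/(s^2 + 81).
So (s^2 + 3*s - 4)Y = s/(s^2 + 81) + (2*s + 4).
Isolate Y and clear denominators.

Y(s) = (2*s^3 + 4*s^2 + 163*s + 324)/(s^4 + 3*s^3 + 77*s^2 + 243*s - 324)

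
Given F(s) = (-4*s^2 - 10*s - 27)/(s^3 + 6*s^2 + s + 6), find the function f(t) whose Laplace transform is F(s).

f(t) = -4*sin(t) - cos(t) - 3*exp(-6*t)

Factor the denominator: s^3 + 6*s^2 + s + 6 = (s + 6)*(s^2 + 1).
Partial fraction decomposition gives [-3/(s + 6)] + [-s/(s^2 + 1)] + [-4/(s^2 + 1)].
Invert each term: -3/(s + 6) ↔ -3e^(-6t); -1·s/(s^2 + 1) ↔ -cos(t); -4·1/(s^2 + 1) ↔ -4sin(t).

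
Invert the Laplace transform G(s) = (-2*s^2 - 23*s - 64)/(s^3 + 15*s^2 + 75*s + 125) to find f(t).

Factor the denominator: s^3 + 15*s^2 + 75*s + 125 = (s + 5)^3.
Partial fraction decomposition gives [-2/(s + 5)] + [-3/(s + 5)^2] + [(s + 5)^(-3)].
Invert each term: -2/(s + 5) ↔ -2e^(-5t); -3/(s + 5)^2 ↔ -3t·e^(-5t); 1/(s + 5)^3 ↔ (1/2)t^2·e^(-5t).

f(t) = t^2*exp(-5*t)/2 - 3*t*exp(-5*t) - 2*exp(-5*t)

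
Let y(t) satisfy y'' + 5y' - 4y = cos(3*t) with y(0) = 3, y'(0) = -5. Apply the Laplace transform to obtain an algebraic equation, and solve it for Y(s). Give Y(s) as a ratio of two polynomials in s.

Apply the Laplace transform to the equation.
The derivative rules (L{y''} = s^2 Y - s·y(0) - y'(0) and L{y'} = sY - y(0), with y(0) = 3, y'(0) = -5) turn the left side into (s^2 + 5*s - 4)Y - (3*s + 10).
The right side is L{cos(3*t)} = s/(s^2 + 9).
So (s^2 + 5*s - 4)Y = s/(s^2 + 9) + (3*s + 10).
Solve for Y(s) and write it as one ratio of polynomials.

Y(s) = (3*s^3 + 10*s^2 + 28*s + 90)/(s^4 + 5*s^3 + 5*s^2 + 45*s - 36)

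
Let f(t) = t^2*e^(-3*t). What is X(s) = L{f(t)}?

X(s) = 2/(s + 3)^3

L{e^(-3t)} = 1/(s + 3).
Then apply L{t^2·g(t)} = (-1)^2 d^2/ds^2[G(s)] with G(s) = 1/(s + 3):
differentiating 2 times and applying the sign gives 2/(s + 3)^3.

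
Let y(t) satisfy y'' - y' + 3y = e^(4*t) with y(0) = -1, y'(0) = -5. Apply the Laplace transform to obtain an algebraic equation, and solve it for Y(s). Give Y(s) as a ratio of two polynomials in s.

Y(s) = (-s^2 + 17)/(s^3 - 5*s^2 + 7*s - 12)

Take the Laplace transform of both sides.
With L{y''} = s^2 Y - s·y(0) - y'(0) and L{y'} = sY - y(0), with y(0) = -1, y'(0) = -5: the LHS transforms to (s^2 - s + 3)Y - (-s - 4).
The right side is L{e^(4*t)} = 1/(s - 4).
So (s^2 - s + 3)Y = 1/(s - 4) + (-s - 4).
Divide through and combine into a single rational function.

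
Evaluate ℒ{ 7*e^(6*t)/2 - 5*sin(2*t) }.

-10/(s^2 + 4) + 7/(2*(s - 6))

The transform is linear, so treat each term independently.
(-5)·[L{sin(2t)} = 2/(s^2 + 4)]; (7/2)·[L{e^(6t)} = 1/(s - 6)].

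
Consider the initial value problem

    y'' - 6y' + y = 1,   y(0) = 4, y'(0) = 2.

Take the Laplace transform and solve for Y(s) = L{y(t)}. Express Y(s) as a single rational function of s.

Take the Laplace transform of both sides.
The derivative rules (L{y''} = s^2 Y - s·y(0) - y'(0) and L{y'} = sY - y(0), with y(0) = 4, y'(0) = 2) turn the left side into (s^2 - 6*s + 1)Y - (4*s - 22).
The right side is L{1} = 1/s.
So (s^2 - 6*s + 1)Y = 1/s + (4*s - 22).
Isolate Y and clear denominators.

Y(s) = (4*s^2 - 22*s + 1)/(s^3 - 6*s^2 + s)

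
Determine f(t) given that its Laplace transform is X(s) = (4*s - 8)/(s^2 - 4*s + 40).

Rewrite the denominator: s^2 - 4*s + 40 = (s - 2)^2 + 36.
The form in (s - 2) signals a first-shifting-theorem factor e^(2t).
Since L{cos(6t)} = s/(s^2 + 36), the inverse is exp(2*t)*cos(6*t), scaled by 4.

f(t) = 4*exp(2*t)*cos(6*t)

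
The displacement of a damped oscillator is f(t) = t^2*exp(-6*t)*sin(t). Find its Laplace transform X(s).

L{sin(t)} = 1/(s^2 + 1).
Multiplying by e^(-6t) shifts s → s + 6, so L{exp(-6*t)*sin(t)} = 1/((s + 6)^2 + 1).
Then apply L{t^2·g(t)} = (-1)^2 d^2/ds^2[G(s)] with G(s) = 1/((s + 6)^2 + 1):
differentiating 2 times and applying the sign gives 2*(3*s^2 + 36*s + 107)/(s^2 + 12*s + 37)^3.

X(s) = 2*(3*s^2 + 36*s + 107)/(s^2 + 12*s + 37)^3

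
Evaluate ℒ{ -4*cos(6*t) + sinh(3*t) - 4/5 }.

-4*s/(s^2 + 36) + 3/(s^2 - 9) - 4/(5*s)

Apply the Laplace transform termwise.
L{-4/5} = (-4/5)/s; L{sinh(3t)} = 3/(s^2 - 9); (-4)·[L{cos(6t)} = s/(s^2 + 36)].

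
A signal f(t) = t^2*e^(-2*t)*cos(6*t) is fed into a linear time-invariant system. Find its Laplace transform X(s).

L{cos(6t)} = s/(s^2 + 36).
Multiplying by e^(-2t) shifts s → s + 2, so L{e^(-2*t)*cos(6*t)} = (s + 2)/((s + 2)^2 + 36).
Then apply L{t^2·g(t)} = (-1)^2 d^2/ds^2[G(s)] with G(s) = (s + 2)/((s + 2)^2 + 36):
differentiating 2 times and applying the sign gives 2*(s + 2)*(s^2 + 4*s - 104)/(s^2 + 4*s + 40)^3.

X(s) = 2*(s + 2)*(s^2 + 4*s - 104)/(s^2 + 4*s + 40)^3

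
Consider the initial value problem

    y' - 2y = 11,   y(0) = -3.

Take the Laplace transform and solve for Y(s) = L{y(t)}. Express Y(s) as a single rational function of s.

Take the Laplace transform of both sides.
The derivative rules (L{y'} = sY - y(0) = sY - (-3)) turn the left side into (s - 2)Y - (-3).
The right side is L{11} = 11/s.
So (s - 2)Y = 11/s + (-3).
Isolate Y and clear denominators.

Y(s) = (-3*s + 11)/(s^2 - 2*s)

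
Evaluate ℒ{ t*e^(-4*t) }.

(s + 4)^(-2)

L{t} = 1!/s^2 = 1/s^2.
By the first shifting theorem, multiplying by e^(-4t) replaces s with s + 4.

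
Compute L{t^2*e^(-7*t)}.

2/(s + 7)^3

L{e^(-7t)} = 1/(s + 7).
Then apply L{t^2·g(t)} = (-1)^2 d^2/ds^2[G(s)] with G(s) = 1/(s + 7):
differentiating 2 times and applying the sign gives 2/(s + 7)^3.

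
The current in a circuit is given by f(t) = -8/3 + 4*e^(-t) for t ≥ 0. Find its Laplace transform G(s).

G(s) = 4/(s + 1) - 8/(3*s)

The transform is linear, so treat each term independently.
(4)·[L{e^(-t)} = 1/(s + 1)]; L{-8/3} = (-8/3)/s.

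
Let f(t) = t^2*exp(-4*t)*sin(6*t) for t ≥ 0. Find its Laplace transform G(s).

G(s) = 36*(s^2 + 8*s + 4)/(s^2 + 8*s + 52)^3

L{sin(6t)} = 6/(s^2 + 36).
Multiplying by e^(-4t) shifts s → s + 4, so L{exp(-4*t)*sin(6*t)} = 6/((s + 4)^2 + 36).
Then apply L{t^2·g(t)} = (-1)^2 d^2/ds^2[H(s)] with H(s) = 6/((s + 4)^2 + 36):
differentiating 2 times and applying the sign gives 36*(s^2 + 8*s + 4)/(s^2 + 8*s + 52)^3.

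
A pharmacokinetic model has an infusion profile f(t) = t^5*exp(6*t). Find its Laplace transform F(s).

L{t^5} = 5!/s^6 = 120/s^6.
By the first shifting theorem, multiplying by e^(6t) replaces s with s - 6.

F(s) = 120/(s - 6)^6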